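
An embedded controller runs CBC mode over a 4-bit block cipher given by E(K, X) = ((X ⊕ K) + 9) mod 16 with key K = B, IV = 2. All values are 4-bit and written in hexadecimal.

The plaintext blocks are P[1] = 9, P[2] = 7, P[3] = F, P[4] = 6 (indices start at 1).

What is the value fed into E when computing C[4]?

CBC encryption: C_i = E(K, P_i ⊕ C_{i−1}), with C_{0} = IV.
C[1]: P[1] ⊕ 2 = B; E(K, B) = 9.
C[2]: P[2] ⊕ 9 = E; E(K, E) = E.
C[3]: P[3] ⊕ E = 1; E(K, 1) = 3.
C[4]: P[4] ⊕ 3 = 5; E(K, 5) = 7.
So the input to E for block [4] is 5.

5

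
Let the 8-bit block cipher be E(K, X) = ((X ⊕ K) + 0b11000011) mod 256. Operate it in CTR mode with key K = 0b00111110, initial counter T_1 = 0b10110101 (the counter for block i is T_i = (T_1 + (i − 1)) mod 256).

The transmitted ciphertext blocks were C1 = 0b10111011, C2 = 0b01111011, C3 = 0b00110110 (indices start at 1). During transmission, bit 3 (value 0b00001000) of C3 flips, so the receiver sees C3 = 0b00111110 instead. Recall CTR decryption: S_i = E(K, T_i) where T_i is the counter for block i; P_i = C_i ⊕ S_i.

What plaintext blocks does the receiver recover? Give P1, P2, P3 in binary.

Only C3 changed, to 0b00111110. In CTR, a change in C_i flips the same bit in P_i only; the keystream is unaffected. Decrypting the received ciphertext:
P1: T = 0b10110101, S = E(K, T) = 0b01001110; 0b10111011 ⊕ 0b01001110 = 0b11110101.
P2: T = 0b10110110, S = E(K, T) = 0b01001011; 0b01111011 ⊕ 0b01001011 = 0b00110000.
P3: T = 0b10110111, S = E(K, T) = 0b01001100; 0b00111110 ⊕ 0b01001100 = 0b01110010.
Blocks that differ from the original plaintext: P3.

P1 = 0b11110101, P2 = 0b00110000, P3 = 0b01110010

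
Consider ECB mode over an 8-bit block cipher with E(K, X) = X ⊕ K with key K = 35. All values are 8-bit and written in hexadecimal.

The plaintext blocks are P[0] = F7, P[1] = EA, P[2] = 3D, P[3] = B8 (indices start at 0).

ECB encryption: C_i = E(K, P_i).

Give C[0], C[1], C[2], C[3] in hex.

C[0]: E(K, F7) = C2.
C[1]: E(K, EA) = DF.
C[2]: E(K, 3D) = 08.
C[3]: E(K, B8) = 8D.

C[0] = C2, C[1] = DF, C[2] = 08, C[3] = 8D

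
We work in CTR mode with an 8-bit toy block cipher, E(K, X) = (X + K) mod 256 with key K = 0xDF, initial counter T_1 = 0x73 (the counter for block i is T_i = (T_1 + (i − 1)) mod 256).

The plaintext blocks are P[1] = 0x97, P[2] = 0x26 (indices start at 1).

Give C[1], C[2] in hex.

CTR encryption: S_i = E(K, T_i) where T_i is the counter for block i; C_i = P_i ⊕ S_i.
C[1]: T = 0x73, S = E(K, T) = 0x52; 0x97 ⊕ 0x52 = 0xC5.
C[2]: T = 0x74, S = E(K, T) = 0x53; 0x26 ⊕ 0x53 = 0x75.

C[1] = 0xC5, C[2] = 0x75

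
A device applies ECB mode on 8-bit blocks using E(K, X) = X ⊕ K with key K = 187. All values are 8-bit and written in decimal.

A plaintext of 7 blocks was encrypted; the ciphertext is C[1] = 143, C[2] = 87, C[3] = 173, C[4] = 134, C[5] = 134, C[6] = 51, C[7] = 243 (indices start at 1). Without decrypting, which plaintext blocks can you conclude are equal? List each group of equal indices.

ECB encrypts each block independently with the same key, so equal ciphertext blocks imply equal plaintext blocks.
C[4] = C[5] = 134, so P[4] = P[5].

P[4] = P[5]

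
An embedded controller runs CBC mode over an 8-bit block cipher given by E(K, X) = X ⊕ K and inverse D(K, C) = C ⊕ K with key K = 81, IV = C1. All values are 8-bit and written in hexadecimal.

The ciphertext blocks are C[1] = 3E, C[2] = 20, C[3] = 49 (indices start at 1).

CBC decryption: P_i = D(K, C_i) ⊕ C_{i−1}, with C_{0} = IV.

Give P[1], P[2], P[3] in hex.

P[1]: D(K, 3E) = BF; BF ⊕ C1 = 7E.
P[2]: D(K, 20) = A1; A1 ⊕ 3E = 9F.
P[3]: D(K, 49) = C8; C8 ⊕ 20 = E8.

P[1] = 7E, P[2] = 9F, P[3] = E8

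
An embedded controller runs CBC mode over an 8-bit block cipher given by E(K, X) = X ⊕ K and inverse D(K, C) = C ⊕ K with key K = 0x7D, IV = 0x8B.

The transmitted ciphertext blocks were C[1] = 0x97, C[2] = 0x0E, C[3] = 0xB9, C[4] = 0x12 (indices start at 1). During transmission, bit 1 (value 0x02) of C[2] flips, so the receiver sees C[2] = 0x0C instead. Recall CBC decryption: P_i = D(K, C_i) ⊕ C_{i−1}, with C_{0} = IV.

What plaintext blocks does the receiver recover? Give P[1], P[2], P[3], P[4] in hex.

Only C[2] changed, to 0x0C. In CBC, a change in C_i garbles P_i and flips the same bit in P_{i+1}. Decrypting the received ciphertext:
P[1]: D(K, 0x97) = 0xEA; 0xEA ⊕ 0x8B = 0x61.
P[2]: D(K, 0x0C) = 0x71; 0x71 ⊕ 0x97 = 0xE6.
P[3]: D(K, 0xB9) = 0xC4; 0xC4 ⊕ 0x0C = 0xC8.
P[4]: D(K, 0x12) = 0x6F; 0x6F ⊕ 0xB9 = 0xD6.
Blocks that differ from the original plaintext: P[2], P[3].

P[1] = 0x61, P[2] = 0xE6, P[3] = 0xC8, P[4] = 0xD6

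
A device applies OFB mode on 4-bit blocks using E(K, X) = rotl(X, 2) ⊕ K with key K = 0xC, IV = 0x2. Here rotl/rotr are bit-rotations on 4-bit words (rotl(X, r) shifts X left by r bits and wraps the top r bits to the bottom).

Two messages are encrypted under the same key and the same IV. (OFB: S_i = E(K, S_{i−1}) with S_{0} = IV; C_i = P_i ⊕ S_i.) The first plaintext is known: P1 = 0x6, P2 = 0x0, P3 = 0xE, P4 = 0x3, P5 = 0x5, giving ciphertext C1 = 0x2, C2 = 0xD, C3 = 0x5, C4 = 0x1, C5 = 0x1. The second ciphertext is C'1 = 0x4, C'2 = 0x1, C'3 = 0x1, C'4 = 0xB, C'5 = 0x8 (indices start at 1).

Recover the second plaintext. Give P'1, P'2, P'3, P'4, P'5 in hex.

In OFB with a reused IV, both messages share the same keystream S_i, so C_i ⊕ C'_i = P_i ⊕ P'_i and thus P'_i = P_i ⊕ C_i ⊕ C'_i.
P'1: 0x6 ⊕ 0x2 ⊕ 0x4 = 0x0.
P'2: 0x0 ⊕ 0xD ⊕ 0x1 = 0xC.
P'3: 0xE ⊕ 0x5 ⊕ 0x1 = 0xA.
P'4: 0x3 ⊕ 0x1 ⊕ 0xB = 0x9.
P'5: 0x5 ⊕ 0x1 ⊕ 0x8 = 0xC.

P'1 = 0x0, P'2 = 0xC, P'3 = 0xA, P'4 = 0x9, P'5 = 0xC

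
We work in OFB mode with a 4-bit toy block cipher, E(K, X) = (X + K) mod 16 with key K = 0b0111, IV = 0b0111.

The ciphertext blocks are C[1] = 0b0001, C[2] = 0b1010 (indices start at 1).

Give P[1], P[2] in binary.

P[1] = 0b1111, P[2] = 0b1111

OFB decryption: S_i = E(K, S_{i−1}) with S_{0} = IV; P_i = C_i ⊕ S_i.
P[1]: S = E(K, 0b0111) = 0b1110; 0b0001 ⊕ 0b1110 = 0b1111.
P[2]: S = E(K, 0b1110) = 0b0101; 0b1010 ⊕ 0b0101 = 0b1111.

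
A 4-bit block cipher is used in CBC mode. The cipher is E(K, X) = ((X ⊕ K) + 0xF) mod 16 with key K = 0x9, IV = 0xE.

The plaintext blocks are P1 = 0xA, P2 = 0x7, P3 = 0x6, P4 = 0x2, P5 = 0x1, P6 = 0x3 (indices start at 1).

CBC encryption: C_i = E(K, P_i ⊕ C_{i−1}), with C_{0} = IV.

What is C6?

C6 = 0x5

C1: P1 ⊕ 0xE = 0x4; E(K, 0x4) = 0xC.
C2: P2 ⊕ 0xC = 0xB; E(K, 0xB) = 0x1.
C3: P3 ⊕ 0x1 = 0x7; E(K, 0x7) = 0xD.
C4: P4 ⊕ 0xD = 0xF; E(K, 0xF) = 0x5.
C5: P5 ⊕ 0x5 = 0x4; E(K, 0x4) = 0xC.
C6: P6 ⊕ 0xC = 0xF; E(K, 0xF) = 0x5.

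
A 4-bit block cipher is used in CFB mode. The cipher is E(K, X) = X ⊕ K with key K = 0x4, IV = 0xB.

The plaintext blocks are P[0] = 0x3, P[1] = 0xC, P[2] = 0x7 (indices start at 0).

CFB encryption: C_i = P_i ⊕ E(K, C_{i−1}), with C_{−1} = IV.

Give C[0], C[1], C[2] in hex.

C[0]: E(K, 0xB) = 0xF; 0x3 ⊕ 0xF = 0xC.
C[1]: E(K, 0xC) = 0x8; 0xC ⊕ 0x8 = 0x4.
C[2]: E(K, 0x4) = 0x0; 0x7 ⊕ 0x0 = 0x7.

C[0] = 0xC, C[1] = 0x4, C[2] = 0x7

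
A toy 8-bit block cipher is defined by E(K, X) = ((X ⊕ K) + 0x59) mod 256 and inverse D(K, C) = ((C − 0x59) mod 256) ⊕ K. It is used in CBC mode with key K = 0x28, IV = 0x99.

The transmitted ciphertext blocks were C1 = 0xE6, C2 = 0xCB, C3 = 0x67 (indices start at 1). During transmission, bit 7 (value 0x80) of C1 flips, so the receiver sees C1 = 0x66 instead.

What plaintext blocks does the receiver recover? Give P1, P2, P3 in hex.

CBC decryption: P_i = D(K, C_i) ⊕ C_{i−1}, with C_{0} = IV.
Only C1 changed, to 0x66. In CBC, a change in C_i garbles P_i and flips the same bit in P_{i+1}. Decrypting the received ciphertext:
P1: D(K, 0x66) = 0x25; 0x25 ⊕ 0x99 = 0xBC.
P2: D(K, 0xCB) = 0x5A; 0x5A ⊕ 0x66 = 0x3C.
P3: D(K, 0x67) = 0x26; 0x26 ⊕ 0xCB = 0xED.
Blocks that differ from the original plaintext: P1, P2.

P1 = 0xBC, P2 = 0x3C, P3 = 0xED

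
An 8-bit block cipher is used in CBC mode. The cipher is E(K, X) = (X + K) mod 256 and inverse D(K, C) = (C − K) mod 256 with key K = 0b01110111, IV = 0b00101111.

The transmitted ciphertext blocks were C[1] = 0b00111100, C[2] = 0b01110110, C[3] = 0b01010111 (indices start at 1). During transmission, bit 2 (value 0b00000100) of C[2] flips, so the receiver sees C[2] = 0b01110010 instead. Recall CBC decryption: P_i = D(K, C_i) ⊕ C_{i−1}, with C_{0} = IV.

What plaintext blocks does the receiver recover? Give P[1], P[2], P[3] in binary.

Only C[2] changed, to 0b01110010. In CBC, a change in C_i garbles P_i and flips the same bit in P_{i+1}. Decrypting the received ciphertext:
P[1]: D(K, 0b00111100) = 0b11000101; 0b11000101 ⊕ 0b00101111 = 0b11101010.
P[2]: D(K, 0b01110010) = 0b11111011; 0b11111011 ⊕ 0b00111100 = 0b11000111.
P[3]: D(K, 0b01010111) = 0b11100000; 0b11100000 ⊕ 0b01110010 = 0b10010010.
Blocks that differ from the original plaintext: P[2], P[3].

P[1] = 0b11101010, P[2] = 0b11000111, P[3] = 0b10010010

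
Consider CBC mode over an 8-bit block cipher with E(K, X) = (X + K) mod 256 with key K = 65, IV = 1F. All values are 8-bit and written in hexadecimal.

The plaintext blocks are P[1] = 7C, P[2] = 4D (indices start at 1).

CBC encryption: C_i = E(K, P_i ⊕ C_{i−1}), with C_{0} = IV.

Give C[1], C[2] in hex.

C[1] = C8, C[2] = EA

C[1]: P[1] ⊕ 1F = 63; E(K, 63) = C8.
C[2]: P[2] ⊕ C8 = 85; E(K, 85) = EA.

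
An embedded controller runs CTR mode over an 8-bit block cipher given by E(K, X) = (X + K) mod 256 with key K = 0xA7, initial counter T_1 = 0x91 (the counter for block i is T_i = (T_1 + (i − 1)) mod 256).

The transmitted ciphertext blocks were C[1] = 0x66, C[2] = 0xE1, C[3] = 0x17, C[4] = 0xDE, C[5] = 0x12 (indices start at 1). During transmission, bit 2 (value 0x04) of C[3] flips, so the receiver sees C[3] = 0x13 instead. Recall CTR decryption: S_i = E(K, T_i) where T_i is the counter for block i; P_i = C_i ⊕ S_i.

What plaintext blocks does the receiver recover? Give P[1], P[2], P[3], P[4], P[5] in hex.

Only C[3] changed, to 0x13. In CTR, a change in C_i flips the same bit in P_i only; the keystream is unaffected. Decrypting the received ciphertext:
P[1]: T = 0x91, S = E(K, T) = 0x38; 0x66 ⊕ 0x38 = 0x5E.
P[2]: T = 0x92, S = E(K, T) = 0x39; 0xE1 ⊕ 0x39 = 0xD8.
P[3]: T = 0x93, S = E(K, T) = 0x3A; 0x13 ⊕ 0x3A = 0x29.
P[4]: T = 0x94, S = E(K, T) = 0x3B; 0xDE ⊕ 0x3B = 0xE5.
P[5]: T = 0x95, S = E(K, T) = 0x3C; 0x12 ⊕ 0x3C = 0x2E.
Blocks that differ from the original plaintext: P[3].

P[1] = 0x5E, P[2] = 0xD8, P[3] = 0x29, P[4] = 0xE5, P[5] = 0x2E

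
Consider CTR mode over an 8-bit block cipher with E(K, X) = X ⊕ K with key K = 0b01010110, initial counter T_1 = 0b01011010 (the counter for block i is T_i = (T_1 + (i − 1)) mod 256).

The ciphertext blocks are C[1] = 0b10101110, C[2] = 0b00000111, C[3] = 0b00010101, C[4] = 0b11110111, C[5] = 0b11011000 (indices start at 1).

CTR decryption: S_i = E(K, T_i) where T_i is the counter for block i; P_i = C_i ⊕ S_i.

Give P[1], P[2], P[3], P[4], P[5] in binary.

P[1] = 0b10100010, P[2] = 0b00001010, P[3] = 0b00011111, P[4] = 0b11111100, P[5] = 0b11010000

P[1]: T = 0b01011010, S = E(K, T) = 0b00001100; 0b10101110 ⊕ 0b00001100 = 0b10100010.
P[2]: T = 0b01011011, S = E(K, T) = 0b00001101; 0b00000111 ⊕ 0b00001101 = 0b00001010.
P[3]: T = 0b01011100, S = E(K, T) = 0b00001010; 0b00010101 ⊕ 0b00001010 = 0b00011111.
P[4]: T = 0b01011101, S = E(K, T) = 0b00001011; 0b11110111 ⊕ 0b00001011 = 0b11111100.
P[5]: T = 0b01011110, S = E(K, T) = 0b00001000; 0b11011000 ⊕ 0b00001000 = 0b11010000.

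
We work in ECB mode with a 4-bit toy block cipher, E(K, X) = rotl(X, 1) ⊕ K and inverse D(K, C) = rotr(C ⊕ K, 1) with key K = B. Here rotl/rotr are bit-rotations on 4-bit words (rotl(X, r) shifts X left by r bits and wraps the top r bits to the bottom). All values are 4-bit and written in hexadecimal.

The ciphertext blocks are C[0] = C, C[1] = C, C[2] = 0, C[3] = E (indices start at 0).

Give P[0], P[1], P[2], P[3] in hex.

P[0] = B, P[1] = B, P[2] = D, P[3] = A

ECB decryption: P_i = D(K, C_i).
P[0]: D(K, C) = B.
P[1]: D(K, C) = B.
P[2]: D(K, 0) = D.
P[3]: D(K, E) = A.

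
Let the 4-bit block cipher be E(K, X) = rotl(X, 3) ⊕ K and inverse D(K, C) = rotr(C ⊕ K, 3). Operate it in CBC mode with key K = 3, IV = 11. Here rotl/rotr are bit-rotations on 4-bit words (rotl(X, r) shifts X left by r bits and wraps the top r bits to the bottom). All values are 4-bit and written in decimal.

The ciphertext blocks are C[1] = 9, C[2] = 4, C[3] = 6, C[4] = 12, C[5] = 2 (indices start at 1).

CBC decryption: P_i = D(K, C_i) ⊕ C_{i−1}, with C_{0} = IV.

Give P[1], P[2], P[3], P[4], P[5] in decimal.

P[1] = 14, P[2] = 7, P[3] = 14, P[4] = 9, P[5] = 14

P[1]: D(K, 9) = 5; 5 ⊕ 11 = 14.
P[2]: D(K, 4) = 14; 14 ⊕ 9 = 7.
P[3]: D(K, 6) = 10; 10 ⊕ 4 = 14.
P[4]: D(K, 12) = 15; 15 ⊕ 6 = 9.
P[5]: D(K, 2) = 2; 2 ⊕ 12 = 14.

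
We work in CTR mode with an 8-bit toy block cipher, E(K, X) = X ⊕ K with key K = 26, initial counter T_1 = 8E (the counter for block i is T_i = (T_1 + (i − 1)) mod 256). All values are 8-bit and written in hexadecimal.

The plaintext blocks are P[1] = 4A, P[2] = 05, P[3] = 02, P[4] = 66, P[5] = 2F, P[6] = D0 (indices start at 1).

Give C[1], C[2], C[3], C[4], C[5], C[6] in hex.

CTR encryption: S_i = E(K, T_i) where T_i is the counter for block i; C_i = P_i ⊕ S_i.
C[1]: T = 8E, S = E(K, T) = A8; 4A ⊕ A8 = E2.
C[2]: T = 8F, S = E(K, T) = A9; 05 ⊕ A9 = AC.
C[3]: T = 90, S = E(K, T) = B6; 02 ⊕ B6 = B4.
C[4]: T = 91, S = E(K, T) = B7; 66 ⊕ B7 = D1.
C[5]: T = 92, S = E(K, T) = B4; 2F ⊕ B4 = 9B.
C[6]: T = 93, S = E(K, T) = B5; D0 ⊕ B5 = 65.

C[1] = E2, C[2] = AC, C[3] = B4, C[4] = D1, C[5] = 9B, C[6] = 65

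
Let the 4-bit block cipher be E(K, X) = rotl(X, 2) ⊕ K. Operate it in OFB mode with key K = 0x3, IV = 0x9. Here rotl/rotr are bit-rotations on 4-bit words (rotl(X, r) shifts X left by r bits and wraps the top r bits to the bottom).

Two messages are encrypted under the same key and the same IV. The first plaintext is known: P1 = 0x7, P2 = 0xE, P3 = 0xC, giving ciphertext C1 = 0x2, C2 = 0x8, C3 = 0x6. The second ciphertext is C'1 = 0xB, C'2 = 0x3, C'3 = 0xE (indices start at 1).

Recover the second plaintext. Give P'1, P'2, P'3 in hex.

P'1 = 0xE, P'2 = 0x5, P'3 = 0x4

In OFB with a reused IV, both messages share the same keystream S_i, so C_i ⊕ C'_i = P_i ⊕ P'_i and thus P'_i = P_i ⊕ C_i ⊕ C'_i.
P'1: 0x7 ⊕ 0x2 ⊕ 0xB = 0xE.
P'2: 0xE ⊕ 0x8 ⊕ 0x3 = 0x5.
P'3: 0xC ⊕ 0x6 ⊕ 0xE = 0x4.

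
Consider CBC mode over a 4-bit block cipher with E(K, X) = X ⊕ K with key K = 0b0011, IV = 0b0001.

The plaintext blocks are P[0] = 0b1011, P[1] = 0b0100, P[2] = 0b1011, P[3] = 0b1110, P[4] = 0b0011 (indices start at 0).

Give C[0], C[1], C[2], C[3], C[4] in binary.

CBC encryption: C_i = E(K, P_i ⊕ C_{i−1}), with C_{−1} = IV.
C[0]: P[0] ⊕ 0b0001 = 0b1010; E(K, 0b1010) = 0b1001.
C[1]: P[1] ⊕ 0b1001 = 0b1101; E(K, 0b1101) = 0b1110.
C[2]: P[2] ⊕ 0b1110 = 0b0101; E(K, 0b0101) = 0b0110.
C[3]: P[3] ⊕ 0b0110 = 0b1000; E(K, 0b1000) = 0b1011.
C[4]: P[4] ⊕ 0b1011 = 0b1000; E(K, 0b1000) = 0b1011.

C[0] = 0b1001, C[1] = 0b1110, C[2] = 0b0110, C[3] = 0b1011, C[4] = 0b1011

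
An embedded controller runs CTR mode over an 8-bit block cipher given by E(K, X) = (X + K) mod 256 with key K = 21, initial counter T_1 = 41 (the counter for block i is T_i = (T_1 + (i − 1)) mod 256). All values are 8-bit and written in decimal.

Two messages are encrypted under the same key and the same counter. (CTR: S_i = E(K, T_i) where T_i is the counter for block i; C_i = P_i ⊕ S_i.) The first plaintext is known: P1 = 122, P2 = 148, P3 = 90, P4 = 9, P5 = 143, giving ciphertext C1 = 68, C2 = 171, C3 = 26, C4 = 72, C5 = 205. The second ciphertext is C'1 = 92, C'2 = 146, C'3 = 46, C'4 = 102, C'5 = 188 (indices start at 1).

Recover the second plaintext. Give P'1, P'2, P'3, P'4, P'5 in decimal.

P'1 = 98, P'2 = 173, P'3 = 110, P'4 = 39, P'5 = 254

In CTR with a reused counter, both messages share the same keystream S_i, so C_i ⊕ C'_i = P_i ⊕ P'_i and thus P'_i = P_i ⊕ C_i ⊕ C'_i.
P'1: 122 ⊕ 68 ⊕ 92 = 98.
P'2: 148 ⊕ 171 ⊕ 146 = 173.
P'3: 90 ⊕ 26 ⊕ 46 = 110.
P'4: 9 ⊕ 72 ⊕ 102 = 39.
P'5: 143 ⊕ 205 ⊕ 188 = 254.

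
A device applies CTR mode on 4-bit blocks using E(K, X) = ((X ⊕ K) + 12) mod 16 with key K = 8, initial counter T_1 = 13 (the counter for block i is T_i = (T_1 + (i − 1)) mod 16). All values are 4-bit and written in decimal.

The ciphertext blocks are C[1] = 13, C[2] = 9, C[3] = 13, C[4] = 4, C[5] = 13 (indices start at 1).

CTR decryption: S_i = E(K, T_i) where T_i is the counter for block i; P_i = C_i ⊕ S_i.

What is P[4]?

P[4]: T = 0, S = E(K, T) = 4; 4 ⊕ 4 = 0.

P[4] = 0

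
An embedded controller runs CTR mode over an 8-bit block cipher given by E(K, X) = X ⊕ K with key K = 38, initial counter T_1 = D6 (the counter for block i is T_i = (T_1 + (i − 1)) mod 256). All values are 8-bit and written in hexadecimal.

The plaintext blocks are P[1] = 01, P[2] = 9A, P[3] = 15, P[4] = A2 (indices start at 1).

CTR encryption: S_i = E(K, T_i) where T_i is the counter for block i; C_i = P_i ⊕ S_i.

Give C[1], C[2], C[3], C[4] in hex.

C[1]: T = D6, S = E(K, T) = EE; 01 ⊕ EE = EF.
C[2]: T = D7, S = E(K, T) = EF; 9A ⊕ EF = 75.
C[3]: T = D8, S = E(K, T) = E0; 15 ⊕ E0 = F5.
C[4]: T = D9, S = E(K, T) = E1; A2 ⊕ E1 = 43.

C[1] = EF, C[2] = 75, C[3] = F5, C[4] = 43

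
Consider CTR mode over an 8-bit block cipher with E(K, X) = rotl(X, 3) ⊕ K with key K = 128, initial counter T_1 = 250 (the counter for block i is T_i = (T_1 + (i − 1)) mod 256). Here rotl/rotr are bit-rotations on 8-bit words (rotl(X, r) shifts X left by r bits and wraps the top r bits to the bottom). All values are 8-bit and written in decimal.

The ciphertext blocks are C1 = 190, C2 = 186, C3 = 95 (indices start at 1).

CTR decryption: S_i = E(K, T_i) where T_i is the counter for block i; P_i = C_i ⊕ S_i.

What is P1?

P1 = 233

P1: T = 250, S = E(K, T) = 87; 190 ⊕ 87 = 233.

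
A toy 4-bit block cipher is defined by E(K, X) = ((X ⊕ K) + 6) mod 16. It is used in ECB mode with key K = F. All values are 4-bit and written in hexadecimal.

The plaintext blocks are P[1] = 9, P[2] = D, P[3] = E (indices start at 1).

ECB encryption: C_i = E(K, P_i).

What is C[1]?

C[1] = C

C[1]: E(K, 9) = C.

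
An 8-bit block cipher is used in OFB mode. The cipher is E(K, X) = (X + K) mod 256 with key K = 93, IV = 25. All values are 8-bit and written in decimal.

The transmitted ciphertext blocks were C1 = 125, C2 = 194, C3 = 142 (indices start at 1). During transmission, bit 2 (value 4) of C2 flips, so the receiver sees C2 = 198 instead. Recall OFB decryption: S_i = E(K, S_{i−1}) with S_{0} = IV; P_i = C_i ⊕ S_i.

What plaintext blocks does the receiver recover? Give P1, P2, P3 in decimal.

Only C2 changed, to 198. In OFB, a change in C_i flips the same bit in P_i only; the keystream is unaffected. Decrypting the received ciphertext:
P1: S = E(K, 25) = 118; 125 ⊕ 118 = 11.
P2: S = E(K, 118) = 211; 198 ⊕ 211 = 21.
P3: S = E(K, 211) = 48; 142 ⊕ 48 = 190.
Blocks that differ from the original plaintext: P2.

P1 = 11, P2 = 21, P3 = 190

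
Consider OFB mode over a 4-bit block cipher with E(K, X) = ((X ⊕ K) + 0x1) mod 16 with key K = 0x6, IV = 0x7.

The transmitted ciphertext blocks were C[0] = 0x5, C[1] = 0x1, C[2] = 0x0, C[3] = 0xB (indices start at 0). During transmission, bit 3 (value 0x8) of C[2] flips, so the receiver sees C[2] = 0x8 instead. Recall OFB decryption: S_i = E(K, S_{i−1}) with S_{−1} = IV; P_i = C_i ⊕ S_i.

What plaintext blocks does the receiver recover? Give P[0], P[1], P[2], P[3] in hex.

P[0] = 0x7, P[1] = 0x4, P[2] = 0xC, P[3] = 0x8

Only C[2] changed, to 0x8. In OFB, a change in C_i flips the same bit in P_i only; the keystream is unaffected. Decrypting the received ciphertext:
P[0]: S = E(K, 0x7) = 0x2; 0x5 ⊕ 0x2 = 0x7.
P[1]: S = E(K, 0x2) = 0x5; 0x1 ⊕ 0x5 = 0x4.
P[2]: S = E(K, 0x5) = 0x4; 0x8 ⊕ 0x4 = 0xC.
P[3]: S = E(K, 0x4) = 0x3; 0xB ⊕ 0x3 = 0x8.
Blocks that differ from the original plaintext: P[2].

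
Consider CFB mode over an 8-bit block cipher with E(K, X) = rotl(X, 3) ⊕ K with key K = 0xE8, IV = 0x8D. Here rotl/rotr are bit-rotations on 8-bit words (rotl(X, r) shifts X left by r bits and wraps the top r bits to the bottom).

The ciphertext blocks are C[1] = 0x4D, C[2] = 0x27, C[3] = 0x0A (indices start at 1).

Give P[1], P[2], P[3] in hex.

CFB decryption: P_i = C_i ⊕ E(K, C_{i−1}), with C_{0} = IV.
P[1]: E(K, 0x8D) = 0x84; 0x4D ⊕ 0x84 = 0xC9.
P[2]: E(K, 0x4D) = 0x82; 0x27 ⊕ 0x82 = 0xA5.
P[3]: E(K, 0x27) = 0xD1; 0x0A ⊕ 0xD1 = 0xDB.

P[1] = 0xC9, P[2] = 0xA5, P[3] = 0xDB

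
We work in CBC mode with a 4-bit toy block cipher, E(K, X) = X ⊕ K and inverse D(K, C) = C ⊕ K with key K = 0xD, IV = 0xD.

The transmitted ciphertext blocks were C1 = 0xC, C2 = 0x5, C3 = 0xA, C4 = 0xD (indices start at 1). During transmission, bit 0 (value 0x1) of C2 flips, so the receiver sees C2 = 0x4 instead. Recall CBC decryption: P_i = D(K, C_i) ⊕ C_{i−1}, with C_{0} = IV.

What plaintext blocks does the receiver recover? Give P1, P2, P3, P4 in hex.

Only C2 changed, to 0x4. In CBC, a change in C_i garbles P_i and flips the same bit in P_{i+1}. Decrypting the received ciphertext:
P1: D(K, 0xC) = 0x1; 0x1 ⊕ 0xD = 0xC.
P2: D(K, 0x4) = 0x9; 0x9 ⊕ 0xC = 0x5.
P3: D(K, 0xA) = 0x7; 0x7 ⊕ 0x4 = 0x3.
P4: D(K, 0xD) = 0x0; 0x0 ⊕ 0xA = 0xA.
Blocks that differ from the original plaintext: P2, P3.

P1 = 0xC, P2 = 0x5, P3 = 0x3, P4 = 0xA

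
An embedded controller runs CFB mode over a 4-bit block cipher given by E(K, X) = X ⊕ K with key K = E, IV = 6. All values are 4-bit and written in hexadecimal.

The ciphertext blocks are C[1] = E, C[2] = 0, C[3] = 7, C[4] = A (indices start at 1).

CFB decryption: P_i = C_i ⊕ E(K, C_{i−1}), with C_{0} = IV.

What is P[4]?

P[4]: E(K, 7) = 9; A ⊕ 9 = 3.

P[4] = 3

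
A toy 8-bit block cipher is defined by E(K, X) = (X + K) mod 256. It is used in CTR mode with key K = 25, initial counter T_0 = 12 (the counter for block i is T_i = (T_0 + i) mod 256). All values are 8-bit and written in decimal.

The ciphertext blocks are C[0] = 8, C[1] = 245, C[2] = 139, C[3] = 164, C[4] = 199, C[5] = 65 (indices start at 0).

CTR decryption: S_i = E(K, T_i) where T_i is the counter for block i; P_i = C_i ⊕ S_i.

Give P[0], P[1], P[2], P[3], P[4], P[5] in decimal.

P[0]: T = 12, S = E(K, T) = 37; 8 ⊕ 37 = 45.
P[1]: T = 13, S = E(K, T) = 38; 245 ⊕ 38 = 211.
P[2]: T = 14, S = E(K, T) = 39; 139 ⊕ 39 = 172.
P[3]: T = 15, S = E(K, T) = 40; 164 ⊕ 40 = 140.
P[4]: T = 16, S = E(K, T) = 41; 199 ⊕ 41 = 238.
P[5]: T = 17, S = E(K, T) = 42; 65 ⊕ 42 = 107.

P[0] = 45, P[1] = 211, P[2] = 172, P[3] = 140, P[4] = 238, P[5] = 107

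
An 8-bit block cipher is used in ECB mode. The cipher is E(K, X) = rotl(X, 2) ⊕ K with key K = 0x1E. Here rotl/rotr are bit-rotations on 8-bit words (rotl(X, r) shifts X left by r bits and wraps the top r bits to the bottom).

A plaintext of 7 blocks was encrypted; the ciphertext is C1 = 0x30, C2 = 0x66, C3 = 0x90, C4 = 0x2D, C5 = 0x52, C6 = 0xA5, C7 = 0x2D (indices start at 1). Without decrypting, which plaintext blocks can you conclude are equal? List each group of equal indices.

ECB encrypts each block independently with the same key, so equal ciphertext blocks imply equal plaintext blocks.
C4 = C7 = 0x2D, so P4 = P7.

P4 = P7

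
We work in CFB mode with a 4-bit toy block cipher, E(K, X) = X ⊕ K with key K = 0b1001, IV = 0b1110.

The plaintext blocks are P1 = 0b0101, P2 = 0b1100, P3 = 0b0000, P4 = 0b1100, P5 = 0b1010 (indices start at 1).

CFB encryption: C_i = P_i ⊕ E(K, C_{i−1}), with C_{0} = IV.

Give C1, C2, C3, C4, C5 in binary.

C1 = 0b0010, C2 = 0b0111, C3 = 0b1110, C4 = 0b1011, C5 = 0b1000

C1: E(K, 0b1110) = 0b0111; 0b0101 ⊕ 0b0111 = 0b0010.
C2: E(K, 0b0010) = 0b1011; 0b1100 ⊕ 0b1011 = 0b0111.
C3: E(K, 0b0111) = 0b1110; 0b0000 ⊕ 0b1110 = 0b1110.
C4: E(K, 0b1110) = 0b0111; 0b1100 ⊕ 0b0111 = 0b1011.
C5: E(K, 0b1011) = 0b0010; 0b1010 ⊕ 0b0010 = 0b1000.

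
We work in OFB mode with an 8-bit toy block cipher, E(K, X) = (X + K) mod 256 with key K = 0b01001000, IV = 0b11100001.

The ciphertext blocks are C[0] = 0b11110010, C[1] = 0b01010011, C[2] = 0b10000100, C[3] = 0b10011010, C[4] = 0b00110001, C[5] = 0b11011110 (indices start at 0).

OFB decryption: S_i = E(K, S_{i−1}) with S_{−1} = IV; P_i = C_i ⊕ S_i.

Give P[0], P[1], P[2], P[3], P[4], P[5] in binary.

P[0] = 0b11011011, P[1] = 0b00100010, P[2] = 0b00111101, P[3] = 0b10011011, P[4] = 0b01111000, P[5] = 0b01001111

P[0]: S = E(K, 0b11100001) = 0b00101001; 0b11110010 ⊕ 0b00101001 = 0b11011011.
P[1]: S = E(K, 0b00101001) = 0b01110001; 0b01010011 ⊕ 0b01110001 = 0b00100010.
P[2]: S = E(K, 0b01110001) = 0b10111001; 0b10000100 ⊕ 0b10111001 = 0b00111101.
P[3]: S = E(K, 0b10111001) = 0b00000001; 0b10011010 ⊕ 0b00000001 = 0b10011011.
P[4]: S = E(K, 0b00000001) = 0b01001001; 0b00110001 ⊕ 0b01001001 = 0b01111000.
P[5]: S = E(K, 0b01001001) = 0b10010001; 0b11011110 ⊕ 0b10010001 = 0b01001111.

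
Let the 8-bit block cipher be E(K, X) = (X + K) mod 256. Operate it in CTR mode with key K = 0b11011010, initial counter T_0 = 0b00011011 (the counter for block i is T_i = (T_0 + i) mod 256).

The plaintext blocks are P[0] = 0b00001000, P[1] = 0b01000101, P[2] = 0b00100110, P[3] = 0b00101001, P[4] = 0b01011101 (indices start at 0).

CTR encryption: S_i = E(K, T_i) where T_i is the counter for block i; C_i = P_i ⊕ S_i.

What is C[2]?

C[2] = 0b11010001

C[0]: T = 0b00011011, S = E(K, T) = 0b11110101; 0b00001000 ⊕ 0b11110101 = 0b11111101.
C[1]: T = 0b00011100, S = E(K, T) = 0b11110110; 0b01000101 ⊕ 0b11110110 = 0b10110011.
C[2]: T = 0b00011101, S = E(K, T) = 0b11110111; 0b00100110 ⊕ 0b11110111 = 0b11010001.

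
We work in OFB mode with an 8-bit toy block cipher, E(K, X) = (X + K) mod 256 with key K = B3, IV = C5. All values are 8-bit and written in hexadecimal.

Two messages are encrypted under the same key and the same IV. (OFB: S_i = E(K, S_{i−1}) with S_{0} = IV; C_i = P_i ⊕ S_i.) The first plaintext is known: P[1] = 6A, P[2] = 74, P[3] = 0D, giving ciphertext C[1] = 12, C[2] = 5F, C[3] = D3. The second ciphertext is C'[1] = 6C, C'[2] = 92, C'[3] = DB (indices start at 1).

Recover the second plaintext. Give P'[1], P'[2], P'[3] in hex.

In OFB with a reused IV, both messages share the same keystream S_i, so C_i ⊕ C'_i = P_i ⊕ P'_i and thus P'_i = P_i ⊕ C_i ⊕ C'_i.
P'[1]: 6A ⊕ 12 ⊕ 6C = 14.
P'[2]: 74 ⊕ 5F ⊕ 92 = B9.
P'[3]: 0D ⊕ D3 ⊕ DB = 05.

P'[1] = 14, P'[2] = B9, P'[3] = 05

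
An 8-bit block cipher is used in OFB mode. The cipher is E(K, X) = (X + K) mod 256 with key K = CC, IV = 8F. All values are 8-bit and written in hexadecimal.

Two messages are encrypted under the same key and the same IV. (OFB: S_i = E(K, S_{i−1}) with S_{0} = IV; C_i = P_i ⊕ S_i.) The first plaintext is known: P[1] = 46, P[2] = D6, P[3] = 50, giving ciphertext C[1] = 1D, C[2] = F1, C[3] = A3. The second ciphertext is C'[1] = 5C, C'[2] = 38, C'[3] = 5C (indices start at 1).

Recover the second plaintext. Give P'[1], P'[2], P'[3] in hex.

In OFB with a reused IV, both messages share the same keystream S_i, so C_i ⊕ C'_i = P_i ⊕ P'_i and thus P'_i = P_i ⊕ C_i ⊕ C'_i.
P'[1]: 46 ⊕ 1D ⊕ 5C = 07.
P'[2]: D6 ⊕ F1 ⊕ 38 = 1F.
P'[3]: 50 ⊕ A3 ⊕ 5C = AF.

P'[1] = 07, P'[2] = 1F, P'[3] = AF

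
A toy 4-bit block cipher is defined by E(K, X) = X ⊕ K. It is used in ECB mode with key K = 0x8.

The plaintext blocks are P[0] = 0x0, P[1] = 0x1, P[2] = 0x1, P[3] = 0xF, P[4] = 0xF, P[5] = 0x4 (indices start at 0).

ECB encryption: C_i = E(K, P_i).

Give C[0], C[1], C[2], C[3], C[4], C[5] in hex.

C[0]: E(K, 0x0) = 0x8.
C[1]: E(K, 0x1) = 0x9.
C[2]: E(K, 0x1) = 0x9.
C[3]: E(K, 0xF) = 0x7.
C[4]: E(K, 0xF) = 0x7.
C[5]: E(K, 0x4) = 0xC.

C[0] = 0x8, C[1] = 0x9, C[2] = 0x9, C[3] = 0x7, C[4] = 0x7, C[5] = 0xC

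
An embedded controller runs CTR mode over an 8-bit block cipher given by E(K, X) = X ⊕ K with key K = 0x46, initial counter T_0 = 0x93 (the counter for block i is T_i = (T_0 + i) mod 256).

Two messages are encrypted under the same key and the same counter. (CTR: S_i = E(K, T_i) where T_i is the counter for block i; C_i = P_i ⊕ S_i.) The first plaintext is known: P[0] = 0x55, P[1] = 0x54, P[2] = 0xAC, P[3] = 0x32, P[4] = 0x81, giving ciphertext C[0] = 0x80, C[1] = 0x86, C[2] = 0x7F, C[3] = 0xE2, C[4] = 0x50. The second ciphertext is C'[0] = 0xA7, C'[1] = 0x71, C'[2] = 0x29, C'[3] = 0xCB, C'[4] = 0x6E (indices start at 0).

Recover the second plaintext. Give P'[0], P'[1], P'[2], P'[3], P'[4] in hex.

P'[0] = 0x72, P'[1] = 0xA3, P'[2] = 0xFA, P'[3] = 0x1B, P'[4] = 0xBF

In CTR with a reused counter, both messages share the same keystream S_i, so C_i ⊕ C'_i = P_i ⊕ P'_i and thus P'_i = P_i ⊕ C_i ⊕ C'_i.
P'[0]: 0x55 ⊕ 0x80 ⊕ 0xA7 = 0x72.
P'[1]: 0x54 ⊕ 0x86 ⊕ 0x71 = 0xA3.
P'[2]: 0xAC ⊕ 0x7F ⊕ 0x29 = 0xFA.
P'[3]: 0x32 ⊕ 0xE2 ⊕ 0xCB = 0x1B.
P'[4]: 0x81 ⊕ 0x50 ⊕ 0x6E = 0xBF.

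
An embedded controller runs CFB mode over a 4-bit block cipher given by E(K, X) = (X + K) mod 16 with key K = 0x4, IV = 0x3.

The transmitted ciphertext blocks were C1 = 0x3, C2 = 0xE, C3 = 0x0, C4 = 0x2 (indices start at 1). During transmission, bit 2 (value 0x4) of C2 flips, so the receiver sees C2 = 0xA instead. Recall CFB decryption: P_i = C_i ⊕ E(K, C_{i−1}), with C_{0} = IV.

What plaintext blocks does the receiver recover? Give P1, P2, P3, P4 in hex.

Only C2 changed, to 0xA. In CFB, a change in C_i flips the same bit in P_i and garbles P_{i+1}. Decrypting the received ciphertext:
P1: E(K, 0x3) = 0x7; 0x3 ⊕ 0x7 = 0x4.
P2: E(K, 0x3) = 0x7; 0xA ⊕ 0x7 = 0xD.
P3: E(K, 0xA) = 0xE; 0x0 ⊕ 0xE = 0xE.
P4: E(K, 0x0) = 0x4; 0x2 ⊕ 0x4 = 0x6.
Blocks that differ from the original plaintext: P2, P3.

P1 = 0x4, P2 = 0xD, P3 = 0xE, P4 = 0x6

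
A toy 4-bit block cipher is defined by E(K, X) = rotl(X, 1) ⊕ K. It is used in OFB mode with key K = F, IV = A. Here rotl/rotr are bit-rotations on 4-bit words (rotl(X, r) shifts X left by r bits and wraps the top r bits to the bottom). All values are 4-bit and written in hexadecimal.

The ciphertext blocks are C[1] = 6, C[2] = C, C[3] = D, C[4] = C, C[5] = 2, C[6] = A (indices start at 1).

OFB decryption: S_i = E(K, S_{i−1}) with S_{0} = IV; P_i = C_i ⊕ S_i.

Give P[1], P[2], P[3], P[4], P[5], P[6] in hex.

P[1]: S = E(K, A) = A; 6 ⊕ A = C.
P[2]: S = E(K, A) = A; C ⊕ A = 6.
P[3]: S = E(K, A) = A; D ⊕ A = 7.
P[4]: S = E(K, A) = A; C ⊕ A = 6.
P[5]: S = E(K, A) = A; 2 ⊕ A = 8.
P[6]: S = E(K, A) = A; A ⊕ A = 0.

P[1] = C, P[2] = 6, P[3] = 7, P[4] = 6, P[5] = 8, P[6] = 0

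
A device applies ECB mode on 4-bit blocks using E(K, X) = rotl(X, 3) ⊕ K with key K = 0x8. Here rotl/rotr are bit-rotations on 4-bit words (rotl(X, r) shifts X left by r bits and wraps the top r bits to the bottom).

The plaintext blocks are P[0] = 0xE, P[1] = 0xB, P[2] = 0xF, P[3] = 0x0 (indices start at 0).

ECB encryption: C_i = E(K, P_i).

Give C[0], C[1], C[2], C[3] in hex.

C[0] = 0xF, C[1] = 0x5, C[2] = 0x7, C[3] = 0x8

C[0]: E(K, 0xE) = 0xF.
C[1]: E(K, 0xB) = 0x5.
C[2]: E(K, 0xF) = 0x7.
C[3]: E(K, 0x0) = 0x8.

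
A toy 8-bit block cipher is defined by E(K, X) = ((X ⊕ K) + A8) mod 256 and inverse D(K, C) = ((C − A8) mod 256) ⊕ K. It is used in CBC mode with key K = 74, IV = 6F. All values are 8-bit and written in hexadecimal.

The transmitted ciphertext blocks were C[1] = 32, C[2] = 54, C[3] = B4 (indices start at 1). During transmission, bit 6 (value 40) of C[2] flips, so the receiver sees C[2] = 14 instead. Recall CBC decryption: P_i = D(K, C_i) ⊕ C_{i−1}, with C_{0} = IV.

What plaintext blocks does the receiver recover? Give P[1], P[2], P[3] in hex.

P[1] = 91, P[2] = 2A, P[3] = 6C

Only C[2] changed, to 14. In CBC, a change in C_i garbles P_i and flips the same bit in P_{i+1}. Decrypting the received ciphertext:
P[1]: D(K, 32) = FE; FE ⊕ 6F = 91.
P[2]: D(K, 14) = 18; 18 ⊕ 32 = 2A.
P[3]: D(K, B4) = 78; 78 ⊕ 14 = 6C.
Blocks that differ from the original plaintext: P[2], P[3].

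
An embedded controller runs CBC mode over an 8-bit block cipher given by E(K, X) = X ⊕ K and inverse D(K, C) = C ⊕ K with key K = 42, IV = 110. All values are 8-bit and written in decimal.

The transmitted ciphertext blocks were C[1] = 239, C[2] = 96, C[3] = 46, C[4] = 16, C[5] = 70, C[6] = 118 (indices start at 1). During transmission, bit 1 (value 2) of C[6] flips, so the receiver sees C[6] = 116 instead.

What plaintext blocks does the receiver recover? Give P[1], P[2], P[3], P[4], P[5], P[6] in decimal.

P[1] = 171, P[2] = 165, P[3] = 100, P[4] = 20, P[5] = 124, P[6] = 24

CBC decryption: P_i = D(K, C_i) ⊕ C_{i−1}, with C_{0} = IV.
Only C[6] changed, to 116. In CBC, a change in C_i garbles P_i and flips the same bit in P_{i+1}. Decrypting the received ciphertext:
P[1]: D(K, 239) = 197; 197 ⊕ 110 = 171.
P[2]: D(K, 96) = 74; 74 ⊕ 239 = 165.
P[3]: D(K, 46) = 4; 4 ⊕ 96 = 100.
P[4]: D(K, 16) = 58; 58 ⊕ 46 = 20.
P[5]: D(K, 70) = 108; 108 ⊕ 16 = 124.
P[6]: D(K, 116) = 94; 94 ⊕ 70 = 24.
Blocks that differ from the original plaintext: P[6].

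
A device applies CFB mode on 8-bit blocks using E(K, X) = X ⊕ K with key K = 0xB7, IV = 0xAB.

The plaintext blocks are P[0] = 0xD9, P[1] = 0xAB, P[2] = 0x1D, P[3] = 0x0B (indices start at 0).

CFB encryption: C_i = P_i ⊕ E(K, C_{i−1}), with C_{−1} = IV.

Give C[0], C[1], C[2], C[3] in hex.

C[0] = 0xC5, C[1] = 0xD9, C[2] = 0x73, C[3] = 0xCF

C[0]: E(K, 0xAB) = 0x1C; 0xD9 ⊕ 0x1C = 0xC5.
C[1]: E(K, 0xC5) = 0x72; 0xAB ⊕ 0x72 = 0xD9.
C[2]: E(K, 0xD9) = 0x6E; 0x1D ⊕ 0x6E = 0x73.
C[3]: E(K, 0x73) = 0xC4; 0x0B ⊕ 0xC4 = 0xCF.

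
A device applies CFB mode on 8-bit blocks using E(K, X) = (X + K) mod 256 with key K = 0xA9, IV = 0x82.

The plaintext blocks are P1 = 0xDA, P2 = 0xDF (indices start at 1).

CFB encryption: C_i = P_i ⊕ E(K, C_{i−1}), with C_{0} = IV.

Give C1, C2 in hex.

C1: E(K, 0x82) = 0x2B; 0xDA ⊕ 0x2B = 0xF1.
C2: E(K, 0xF1) = 0x9A; 0xDF ⊕ 0x9A = 0x45.

C1 = 0xF1, C2 = 0x45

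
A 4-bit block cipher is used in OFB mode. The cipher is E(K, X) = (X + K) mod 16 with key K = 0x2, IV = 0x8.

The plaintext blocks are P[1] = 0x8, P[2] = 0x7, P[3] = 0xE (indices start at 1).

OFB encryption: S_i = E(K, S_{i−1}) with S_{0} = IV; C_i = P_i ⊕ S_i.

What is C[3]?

C[3] = 0x0

C[1]: S = E(K, 0x8) = 0xA; 0x8 ⊕ 0xA = 0x2.
C[2]: S = E(K, 0xA) = 0xC; 0x7 ⊕ 0xC = 0xB.
C[3]: S = E(K, 0xC) = 0xE; 0xE ⊕ 0xE = 0x0.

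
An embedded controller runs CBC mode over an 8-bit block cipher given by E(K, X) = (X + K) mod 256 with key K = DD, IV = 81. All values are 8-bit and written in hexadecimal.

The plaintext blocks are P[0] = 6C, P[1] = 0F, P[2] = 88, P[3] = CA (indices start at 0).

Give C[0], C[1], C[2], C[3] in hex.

CBC encryption: C_i = E(K, P_i ⊕ C_{i−1}), with C_{−1} = IV.
C[0]: P[0] ⊕ 81 = ED; E(K, ED) = CA.
C[1]: P[1] ⊕ CA = C5; E(K, C5) = A2.
C[2]: P[2] ⊕ A2 = 2A; E(K, 2A) = 07.
C[3]: P[3] ⊕ 07 = CD; E(K, CD) = AA.

C[0] = CA, C[1] = A2, C[2] = 07, C[3] = AA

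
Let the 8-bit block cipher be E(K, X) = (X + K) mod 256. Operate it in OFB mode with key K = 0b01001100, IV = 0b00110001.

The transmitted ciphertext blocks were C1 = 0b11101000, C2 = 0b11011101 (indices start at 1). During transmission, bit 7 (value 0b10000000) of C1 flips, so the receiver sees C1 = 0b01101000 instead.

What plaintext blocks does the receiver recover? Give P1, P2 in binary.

OFB decryption: S_i = E(K, S_{i−1}) with S_{0} = IV; P_i = C_i ⊕ S_i.
Only C1 changed, to 0b01101000. In OFB, a change in C_i flips the same bit in P_i only; the keystream is unaffected. Decrypting the received ciphertext:
P1: S = E(K, 0b00110001) = 0b01111101; 0b01101000 ⊕ 0b01111101 = 0b00010101.
P2: S = E(K, 0b01111101) = 0b11001001; 0b11011101 ⊕ 0b11001001 = 0b00010100.
Blocks that differ from the original plaintext: P1.

P1 = 0b00010101, P2 = 0b00010100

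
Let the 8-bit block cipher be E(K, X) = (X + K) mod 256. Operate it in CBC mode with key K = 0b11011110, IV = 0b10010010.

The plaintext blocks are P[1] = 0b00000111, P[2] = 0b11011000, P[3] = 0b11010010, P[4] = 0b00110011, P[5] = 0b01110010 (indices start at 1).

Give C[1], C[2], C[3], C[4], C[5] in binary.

C[1] = 0b01110011, C[2] = 0b10001001, C[3] = 0b00111001, C[4] = 0b11101000, C[5] = 0b01111000

CBC encryption: C_i = E(K, P_i ⊕ C_{i−1}), with C_{0} = IV.
C[1]: P[1] ⊕ 0b10010010 = 0b10010101; E(K, 0b10010101) = 0b01110011.
C[2]: P[2] ⊕ 0b01110011 = 0b10101011; E(K, 0b10101011) = 0b10001001.
C[3]: P[3] ⊕ 0b10001001 = 0b01011011; E(K, 0b01011011) = 0b00111001.
C[4]: P[4] ⊕ 0b00111001 = 0b00001010; E(K, 0b00001010) = 0b11101000.
C[5]: P[5] ⊕ 0b11101000 = 0b10011010; E(K, 0b10011010) = 0b01111000.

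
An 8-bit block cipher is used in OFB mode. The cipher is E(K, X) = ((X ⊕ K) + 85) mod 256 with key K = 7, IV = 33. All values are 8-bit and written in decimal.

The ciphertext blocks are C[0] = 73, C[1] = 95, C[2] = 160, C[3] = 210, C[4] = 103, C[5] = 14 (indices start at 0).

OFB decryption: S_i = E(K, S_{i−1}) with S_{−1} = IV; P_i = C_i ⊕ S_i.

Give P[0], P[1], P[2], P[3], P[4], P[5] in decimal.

P[0]: S = E(K, 33) = 123; 73 ⊕ 123 = 50.
P[1]: S = E(K, 123) = 209; 95 ⊕ 209 = 142.
P[2]: S = E(K, 209) = 43; 160 ⊕ 43 = 139.
P[3]: S = E(K, 43) = 129; 210 ⊕ 129 = 83.
P[4]: S = E(K, 129) = 219; 103 ⊕ 219 = 188.
P[5]: S = E(K, 219) = 49; 14 ⊕ 49 = 63.

P[0] = 50, P[1] = 142, P[2] = 139, P[3] = 83, P[4] = 188, P[5] = 63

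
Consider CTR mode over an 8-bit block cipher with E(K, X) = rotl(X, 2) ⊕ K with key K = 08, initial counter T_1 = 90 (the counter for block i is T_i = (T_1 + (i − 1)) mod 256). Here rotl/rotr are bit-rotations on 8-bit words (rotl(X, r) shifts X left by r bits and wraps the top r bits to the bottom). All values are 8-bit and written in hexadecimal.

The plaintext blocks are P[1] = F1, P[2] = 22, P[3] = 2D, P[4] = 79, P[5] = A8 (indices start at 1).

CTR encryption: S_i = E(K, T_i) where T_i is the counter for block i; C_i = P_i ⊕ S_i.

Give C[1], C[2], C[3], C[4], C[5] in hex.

C[1]: T = 90, S = E(K, T) = 4A; F1 ⊕ 4A = BB.
C[2]: T = 91, S = E(K, T) = 4E; 22 ⊕ 4E = 6C.
C[3]: T = 92, S = E(K, T) = 42; 2D ⊕ 42 = 6F.
C[4]: T = 93, S = E(K, T) = 46; 79 ⊕ 46 = 3F.
C[5]: T = 94, S = E(K, T) = 5A; A8 ⊕ 5A = F2.

C[1] = BB, C[2] = 6C, C[3] = 6F, C[4] = 3F, C[5] = F2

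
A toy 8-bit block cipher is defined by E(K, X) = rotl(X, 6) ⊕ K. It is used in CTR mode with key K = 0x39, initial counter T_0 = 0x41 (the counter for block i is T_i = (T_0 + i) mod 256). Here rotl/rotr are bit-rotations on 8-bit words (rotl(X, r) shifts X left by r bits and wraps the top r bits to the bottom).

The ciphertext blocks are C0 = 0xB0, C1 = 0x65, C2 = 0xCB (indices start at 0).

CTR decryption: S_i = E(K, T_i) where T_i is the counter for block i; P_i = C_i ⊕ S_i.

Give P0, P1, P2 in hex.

P0: T = 0x41, S = E(K, T) = 0x69; 0xB0 ⊕ 0x69 = 0xD9.
P1: T = 0x42, S = E(K, T) = 0xA9; 0x65 ⊕ 0xA9 = 0xCC.
P2: T = 0x43, S = E(K, T) = 0xE9; 0xCB ⊕ 0xE9 = 0x22.

P0 = 0xD9, P1 = 0xCC, P2 = 0x22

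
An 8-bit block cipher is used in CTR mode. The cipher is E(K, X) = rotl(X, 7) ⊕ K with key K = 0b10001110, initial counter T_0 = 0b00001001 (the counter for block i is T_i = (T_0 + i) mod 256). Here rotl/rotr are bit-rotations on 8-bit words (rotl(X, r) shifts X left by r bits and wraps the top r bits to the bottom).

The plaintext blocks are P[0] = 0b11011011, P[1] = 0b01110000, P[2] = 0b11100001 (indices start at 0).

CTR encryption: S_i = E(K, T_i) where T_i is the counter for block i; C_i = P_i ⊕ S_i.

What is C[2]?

C[0]: T = 0b00001001, S = E(K, T) = 0b00001010; 0b11011011 ⊕ 0b00001010 = 0b11010001.
C[1]: T = 0b00001010, S = E(K, T) = 0b10001011; 0b01110000 ⊕ 0b10001011 = 0b11111011.
C[2]: T = 0b00001011, S = E(K, T) = 0b00001011; 0b11100001 ⊕ 0b00001011 = 0b11101010.

C[2] = 0b11101010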